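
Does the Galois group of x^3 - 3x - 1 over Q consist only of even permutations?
The polynomial is irreducible of degree 3 over Q. Its discriminant is 81 = 9^2, a perfect square. A Galois group lies in the alternating group exactly when the discriminant is a square in Q, so the Galois group (C_3) is contained in A_3.

Yes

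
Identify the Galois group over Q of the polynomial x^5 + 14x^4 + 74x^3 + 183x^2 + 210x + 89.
The polynomial f is an irreducible quintic over Q, so G = Gal(f/Q) is a transitive subgroup of S_5: one of C_5 (5T1, order 5), D_5 (5T2, order 10), F_20 (5T3, order 20), A_5 (5T4, order 60) or S_5 (5T5, order 120). The discriminant of f is 14641 = 121^2, a perfect square, so G is contained in A_5. The transitive groups of degree 5 contained in A_5 are: C_5 (5T1, order 5), D_5 (5T2, order 10), A_5 (5T4, order 60). By Dedekind's theorem, for a prime p not dividing disc(f) the degrees of the irreducible factors of f mod p form the cycle type of an element of G. Factoring f modulo the 14 such primes p <= 47 (skipping 11, which divides the discriminant), each new pattern first appears at: mod 2: f = (x^5 + x^2 + 1), pattern 5; mod 23: f = (x + 7)(x + 9)(x + 13)(x + 14)(x + 17), pattern 1+1+1+1+1. No other pattern occurs in this range, so the set of observed cycle types is {5, 1+1+1+1+1}. The candidates containing elements of all these cycle types are C_5 (5T1) of order 5, D_5 (5T2) of order 10, A_5 (5T4) of order 60; the others are excluded. The observed types are precisely the cycle types that occur in C_5 (5T1). Each of the other remaining candidates has further cycle types, and by the Chebotarev density theorem the matching factorization patterns would occur for a proportion of primes equal to their share of the group: D_5 (5T2) additionally contains elements of type 2+2+1 (5 of its 10 elements, about 50% of primes); A_5 (5T4) additionally contains elements of type 3+1+1, 2+2+1 (35 of its 60 elements, about 58% of primes). None of the 14 primes tested shows any such pattern (for each of these groups the chance of that is below 10^-4), which rules them out. Hence G = C_5 (5T1), of order 5.

C_5 (also written C5)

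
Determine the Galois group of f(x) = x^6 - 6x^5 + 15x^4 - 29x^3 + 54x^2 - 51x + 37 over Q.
6T13: (S_3 x S_3) : C_2

The polynomial f is an irreducible sextic over Q, so G = Gal(f/Q) is one of the 16 transitive subgroups 6T1, ..., 6T16 of S_6. The discriminant of f is -945145936107, which is not a perfect square, so G is not contained in A_6. The transitive groups of degree 6 not contained in A_6 are: C_6 (6T1, order 6), S_3 (6T2, order 6), D_6 (6T3, order 12), C_3 x S_3 (6T5, order 18), A_4 x C_2 (6T6, order 24), S_4 (6T8, order 24), S_3 x S_3 (6T9, order 36), S_4 x C_2 (6T11, order 48), (S_3 x S_3) : C_2 (6T13, order 72), PGL(2,5) (6T14, order 120), S_6 (6T16, order 720). By Dedekind's theorem, for a prime p not dividing disc(f) the degrees of the irreducible factors of f mod p form the cycle type of an element of G. Factoring f modulo the 27 such primes p <= 127 (skipping 3, 17, 19, 43, which divide the discriminant), each new pattern first appears at: mod 2: f = (x^6 + x^4 + x^3 + x + 1), pattern 6; mod 7: f = (x + 6)(x^2 + 5x + 5)(x^3 + 4x^2 + 6x + 1), pattern 3+2+1; mod 11: f = (x^2 + 7x + 2)(x^4 + 9x^3 + 5x^2 + 6x + 2), pattern 4+2; mod 13: f = (x + 6)(x + 8)(x^2 + 2x + 12)(x^2 + 4x + 6), pattern 2+2+1+1; mod 61: f = (x + 11)(x + 25)(x + 40)(x + 54)(x^2 + 47x + 42), pattern 2+1+1+1+1; mod 97: f = (x + 37)(x + 71)(x + 83)(x^3 + 94x^2 + 55x + 4), pattern 3+1+1+1; mod 113: f = (x^2 + 50x + 95)(x^2 + 59x + 88)(x^2 + 111x + 38), pattern 2+2+2; mod 127: f = (x^3 + 124x^2 + 52x + 53)(x^3 + 124x^2 + 81x + 63), pattern 3+3. No other pattern occurs in this range, so the set of observed cycle types is {6, 3+2+1, 4+2, 2+2+1+1, 2+1+1+1+1, 3+1+1+1, 2+2+2, 3+3}. The candidates containing elements of all these cycle types are (S_3 x S_3) : C_2 (6T13) of order 72, S_6 (6T16) of order 720; the others are excluded. The observed types are precisely the cycle types that occur in (S_3 x S_3) : C_2 (6T13) (apart from the identity). Each of the other remaining candidates has further cycle types, and by the Chebotarev density theorem the matching factorization patterns would occur for a proportion of primes equal to their share of the group: S_6 (6T16) additionally contains elements of type 5+1, 4+1+1 (234 of its 720 elements, about 32% of primes). None of the 27 primes tested shows any such pattern (for each of these groups the chance of that is below 10^-4), which rules them out. Hence G = (S_3 x S_3) : C_2 (6T13), of order 72.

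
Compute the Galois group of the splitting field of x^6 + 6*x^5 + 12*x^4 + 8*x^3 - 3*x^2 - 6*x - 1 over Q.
6T6: A_4 x C_2

The polynomial f is an irreducible sextic over Q, so G = Gal(f/Q) is one of the 16 transitive subgroups 6T1, ..., 6T16 of S_6. The discriminant of f is -419904, which is not a perfect square, so G is not contained in A_6. The transitive groups of degree 6 not contained in A_6 are: C_6 (6T1, order 6), S_3 (6T2, order 6), D_6 (6T3, order 12), C_3 x S_3 (6T5, order 18), A_4 x C_2 (6T6, order 24), S_4 (6T8, order 24), S_3 x S_3 (6T9, order 36), S_4 x C_2 (6T11, order 48), (S_3 x S_3) : C_2 (6T13, order 72), PGL(2,5) (6T14, order 120), S_6 (6T16, order 720). By Dedekind's theorem, for a prime p not dividing disc(f) the degrees of the irreducible factors of f mod p form the cycle type of an element of G. Factoring f modulo the 33 such primes p <= 149 (skipping 2, 3, which divide the discriminant), each new pattern first appears at: mod 5: f = (x^3 + 2x^2 + 1)(x^3 + 4x^2 + 4x + 4), pattern 3+3; mod 7: f = (x^6 + 6x^5 + 5x^4 + x^3 + 4x^2 + x + 6), pattern 6; mod 17: f = (x + 3)(x + 16)(x^2 + 2x + 7)(x^2 + 2x + 13), pattern 2+2+1+1; mod 19: f = (x + 7)(x + 8)(x + 13)(x + 14)(x^2 + 2x + 7), pattern 2+1+1+1+1; mod 71: f = (x^2 + 2x + 41)(x^2 + 2x + 46)(x^2 + 2x + 55), pattern 2+2+2. No other pattern occurs in this range, so the set of observed cycle types is {3+3, 6, 2+2+1+1, 2+1+1+1+1, 2+2+2}. The candidates containing elements of all these cycle types are A_4 x C_2 (6T6) of order 24, S_4 x C_2 (6T11) of order 48, (S_3 x S_3) : C_2 (6T13) of order 72, S_6 (6T16) of order 720; the others are excluded. The observed types are precisely the cycle types that occur in A_4 x C_2 (6T6) (apart from the identity). Each of the other remaining candidates has further cycle types, and by the Chebotarev density theorem the matching factorization patterns would occur for a proportion of primes equal to their share of the group: S_4 x C_2 (6T11) additionally contains elements of type 4+2, 4+1+1 (12 of its 48 elements, about 25% of primes); (S_3 x S_3) : C_2 (6T13) additionally contains elements of type 4+2, 3+2+1, 3+1+1+1 (34 of its 72 elements, about 47% of primes); S_6 (6T16) additionally contains elements of type 5+1, 4+2, 4+1+1, 3+2+1, 3+1+1+1 (484 of its 720 elements, about 67% of primes). None of the 33 primes tested shows any such pattern (for each of these groups the chance of that is below 10^-4), which rules them out. Hence G = A_4 x C_2 (6T6), of order 24.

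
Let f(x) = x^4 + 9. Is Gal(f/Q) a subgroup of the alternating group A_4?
The polynomial is irreducible of degree 4 over Q. Its discriminant is 186624 = 432^2, a perfect square. A Galois group lies in the alternating group exactly when the discriminant is a square in Q, so the Galois group (V_4) is contained in A_4.

Yes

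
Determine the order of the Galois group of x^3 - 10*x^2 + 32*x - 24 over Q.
The degree of the splitting field over Q equals the order of the Galois group, so first determine the group. The polynomial is an irreducible cubic over Q and its discriminant is -1984, which is not a perfect square. For an irreducible cubic, a non-square discriminant gives Galois group S_3. The Galois group S_3 (3T2) has order 6, so the splitting field has degree 6 over Q.

6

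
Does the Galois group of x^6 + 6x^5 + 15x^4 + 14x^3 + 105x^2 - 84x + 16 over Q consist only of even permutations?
No

The polynomial is irreducible of degree 6 over Q. Its discriminant is -941328478973952, which is not a perfect square. A Galois group lies in the alternating group exactly when the discriminant is a square in Q, so the Galois group (S_3) is not contained in A_6.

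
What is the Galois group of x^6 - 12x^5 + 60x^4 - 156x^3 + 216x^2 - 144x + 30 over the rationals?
The polynomial f is an irreducible sextic over Q, so G = Gal(f/Q) is one of the 16 transitive subgroups 6T1, ..., 6T16 of S_6. The discriminant of f is 40310784, which is not a perfect square, so G is not contained in A_6. The transitive groups of degree 6 not contained in A_6 are: C_6 (6T1, order 6), S_3 (6T2, order 6), D_6 (6T3, order 12), C_3 x S_3 (6T5, order 18), A_4 x C_2 (6T6, order 24), S_4 (6T8, order 24), S_3 x S_3 (6T9, order 36), S_4 x C_2 (6T11, order 48), (S_3 x S_3) : C_2 (6T13, order 72), PGL(2,5) (6T14, order 120), S_6 (6T16, order 720). By Dedekind's theorem, for a prime p not dividing disc(f) the degrees of the irreducible factors of f mod p form the cycle type of an element of G. Factoring f modulo the 14 such primes p <= 53 (skipping 2, 3, which divide the discriminant), each new pattern first appears at: mod 5: f = (x)(x + 4)(x^2 + 2)(x^2 + 4x + 2), pattern 2+2+1+1; mod 7: f = (x^6 + 2x^5 + 4x^4 + 5x^3 + 6x^2 + 3x + 2), pattern 6; mod 19: f = (x + 2)(x + 4)(x + 7)(x^3 + 13x^2 + 12x + 8), pattern 3+1+1+1; mod 31: f = (x^2 + 6x + 11)(x^2 + 15x + 21)(x^2 + 29x + 11), pattern 2+2+2; mod 43: f = (x^3 + 37x^2 + 12x + 1)(x^3 + 37x^2 + 12x + 30), pattern 3+3. No other pattern occurs in this range, so the set of observed cycle types is {2+2+1+1, 6, 3+1+1+1, 2+2+2, 3+3}. The candidates containing elements of all these cycle types are S_3 x S_3 (6T9) of order 36, (S_3 x S_3) : C_2 (6T13) of order 72, S_6 (6T16) of order 720; the others are excluded. The observed types are precisely the cycle types that occur in S_3 x S_3 (6T9) (apart from the identity). Each of the other remaining candidates has further cycle types, and by the Chebotarev density theorem the matching factorization patterns would occur for a proportion of primes equal to their share of the group: (S_3 x S_3) : C_2 (6T13) additionally contains elements of type 4+2, 3+2+1, 2+1+1+1+1 (36 of its 72 elements, about 50% of primes); S_6 (6T16) additionally contains elements of type 5+1, 4+2, 4+1+1, 3+2+1, 2+1+1+1+1 (459 of its 720 elements, about 64% of primes). None of the 14 primes tested shows any such pattern (for each of these groups the chance of that is below 10^-4), which rules them out. Hence G = S_3 x S_3 (6T9), of order 36.

S_3 x S_3, the direct product S_3 x S_3 in its degree-6 action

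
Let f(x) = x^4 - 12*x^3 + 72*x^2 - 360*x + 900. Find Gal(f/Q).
The polynomial is an irreducible quartic over Q and its discriminant is 1194393600 = 34560^2, a perfect square, so the Galois group is contained in A_4. The resolvent cubic y^3 - 72*y^2 + 720*y splits completely over Q, which gives the Klein four-group V_4.

V_4 (order 4)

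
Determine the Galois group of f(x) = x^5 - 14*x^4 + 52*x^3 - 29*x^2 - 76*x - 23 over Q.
C_5 (order 5)

The polynomial f is an irreducible quintic over Q, so G = Gal(f/Q) is a transitive subgroup of S_5: one of C_5 (5T1, order 5), D_5 (5T2, order 10), F_20 (5T3, order 20), A_5 (5T4, order 60) or S_5 (5T5, order 120). The discriminant of f is 1012703329 = 31823^2, a perfect square, so G is contained in A_5. The transitive groups of degree 5 contained in A_5 are: C_5 (5T1, order 5), D_5 (5T2, order 10), A_5 (5T4, order 60). By Dedekind's theorem, for a prime p not dividing disc(f) the degrees of the irreducible factors of f mod p form the cycle type of an element of G. Factoring f modulo the 14 such primes p <= 47 (skipping 11, which divides the discriminant), each new pattern first appears at: mod 2: f = (x^5 + x^2 + 1), pattern 5; mod 23: f = (x)(x + 4)(x + 14)(x + 18)(x + 19), pattern 1+1+1+1+1. No other pattern occurs in this range, so the set of observed cycle types is {5, 1+1+1+1+1}. The candidates containing elements of all these cycle types are C_5 (5T1) of order 5, D_5 (5T2) of order 10, A_5 (5T4) of order 60; the others are excluded. The observed types are precisely the cycle types that occur in C_5 (5T1). Each of the other remaining candidates has further cycle types, and by the Chebotarev density theorem the matching factorization patterns would occur for a proportion of primes equal to their share of the group: D_5 (5T2) additionally contains elements of type 2+2+1 (5 of its 10 elements, about 50% of primes); A_5 (5T4) additionally contains elements of type 3+1+1, 2+2+1 (35 of its 60 elements, about 58% of primes). None of the 14 primes tested shows any such pattern (for each of these groups the chance of that is below 10^-4), which rules them out. Hence G = C_5 (5T1), of order 5.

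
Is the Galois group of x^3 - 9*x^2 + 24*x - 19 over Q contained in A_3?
Yes

The polynomial is irreducible of degree 3 over Q. Its discriminant is 81 = 9^2, a perfect square. A Galois group lies in the alternating group exactly when the discriminant is a square in Q, so the Galois group (C_3) is contained in A_3.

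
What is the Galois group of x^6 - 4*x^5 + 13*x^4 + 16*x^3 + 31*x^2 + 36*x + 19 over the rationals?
The polynomial f is an irreducible sextic over Q, so G = Gal(f/Q) is one of the 16 transitive subgroups 6T1, ..., 6T16 of S_6. The discriminant of f is -82287412641792, which is not a perfect square, so G is not contained in A_6. The transitive groups of degree 6 not contained in A_6 are: C_6 (6T1, order 6), S_3 (6T2, order 6), D_6 (6T3, order 12), C_3 x S_3 (6T5, order 18), A_4 x C_2 (6T6, order 24), S_4 (6T8, order 24), S_3 x S_3 (6T9, order 36), S_4 x C_2 (6T11, order 48), (S_3 x S_3) : C_2 (6T13, order 72), PGL(2,5) (6T14, order 120), S_6 (6T16, order 720). By Dedekind's theorem, for a prime p not dividing disc(f) the degrees of the irreducible factors of f mod p form the cycle type of an element of G. Factoring f modulo the 28 such primes p <= 127 (skipping 2, 3, 29, which divide the discriminant), each new pattern first appears at: mod 5: f = (x^6 + x^5 + 3x^4 + x^3 + x^2 + x + 4), pattern 6; mod 7: f = (x + 2)(x + 6)(x^4 + 2x^3 + 6x^2 + 1), pattern 4+1+1; mod 11: f = (x^3 + 3x^2 + 3)(x^3 + 4x^2 + x + 10), pattern 3+3; mod 17: f = (x + 7)(x + 9)(x^2 + 6)(x^2 + 14x + 9), pattern 2+2+1+1; mod 23: f = (x^2 + 6x + 2)(x^2 + 16x + 13)(x^2 + 20x + 14), pattern 2+2+2; mod 67: f = (x^2 + 26x + 41)(x^4 + 37x^3 + 15x^2 + 52x + 7), pattern 4+2; mod 127: f = (x + 48)(x + 105)(x + 116)(x + 122)(x^2 + 113x + 46), pattern 2+1+1+1+1. No other pattern occurs in this range, so the set of observed cycle types is {6, 4+1+1, 3+3, 2+2+1+1, 2+2+2, 4+2, 2+1+1+1+1}. The candidates containing elements of all these cycle types are S_4 x C_2 (6T11) of order 48, S_6 (6T16) of order 720; the others are excluded. The observed types are precisely the cycle types that occur in S_4 x C_2 (6T11) (apart from the identity). Each of the other remaining candidates has further cycle types, and by the Chebotarev density theorem the matching factorization patterns would occur for a proportion of primes equal to their share of the group: S_6 (6T16) additionally contains elements of type 5+1, 3+2+1, 3+1+1+1 (304 of its 720 elements, about 42% of primes). None of the 28 primes tested shows any such pattern (for each of these groups the chance of that is below 10^-4), which rules them out. Hence G = S_4 x C_2 (6T11), of order 48.

S_4 x C_2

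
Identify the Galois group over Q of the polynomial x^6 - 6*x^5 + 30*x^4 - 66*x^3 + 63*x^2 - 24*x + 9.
The polynomial f is an irreducible sextic over Q, so G = Gal(f/Q) is one of the 16 transitive subgroups 6T1, ..., 6T16 of S_6. The discriminant of f is -5217636731328, which is not a perfect square, so G is not contained in A_6. The transitive groups of degree 6 not contained in A_6 are: C_6 (6T1, order 6), S_3 (6T2, order 6), D_6 (6T3, order 12), C_3 x S_3 (6T5, order 18), A_4 x C_2 (6T6, order 24), S_4 (6T8, order 24), S_3 x S_3 (6T9, order 36), S_4 x C_2 (6T11, order 48), (S_3 x S_3) : C_2 (6T13, order 72), PGL(2,5) (6T14, order 120), S_6 (6T16, order 720). By Dedekind's theorem, for a prime p not dividing disc(f) the degrees of the irreducible factors of f mod p form the cycle type of an element of G. Factoring f modulo the 21 such primes p <= 89 (skipping 2, 3, 7, which divide the discriminant), each new pattern first appears at: mod 5: f = (x^6 + 4x^5 + 4x^3 + 3x^2 + x + 4), pattern 6; mod 11: f = (x + 2)(x^5 + 3x^4 + 2x^3 + 7x^2 + 5x + 10), pattern 5+1; mod 13: f = (x + 2)(x + 4)(x^4 + x^3 + 3x^2 + 12x + 6), pattern 4+1+1; mod 23: f = (x + 10)(x + 12)(x^2 + 3x + 16)(x^2 + 15x + 5), pattern 2+2+1+1; mod 43: f = (x^3 + 2x^2 + 24x + 7)(x^3 + 35x^2 + 22x + 32), pattern 3+3; mod 61: f = (x^2 + 3x + 30)(x^2 + 14x + 43)(x^2 + 38x + 1), pattern 2+2+2. No other pattern occurs in this range, so the set of observed cycle types is {6, 5+1, 4+1+1, 2+2+1+1, 3+3, 2+2+2}. The candidates containing elements of all these cycle types are PGL(2,5) (6T14) of order 120, S_6 (6T16) of order 720; the others are excluded. The observed types are precisely the cycle types that occur in PGL(2,5) (6T14) (apart from the identity). Each of the other remaining candidates has further cycle types, and by the Chebotarev density theorem the matching factorization patterns would occur for a proportion of primes equal to their share of the group: S_6 (6T16) additionally contains elements of type 4+2, 3+2+1, 3+1+1+1, 2+1+1+1+1 (265 of its 720 elements, about 37% of primes). None of the 21 primes tested shows any such pattern (for each of these groups the chance of that is below 10^-4), which rules them out. Hence G = PGL(2,5) (6T14), of order 120.

PGL(2,5)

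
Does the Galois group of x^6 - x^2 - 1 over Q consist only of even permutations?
Yes

The polynomial is irreducible of degree 6 over Q. Its discriminant is 33856 = 184^2, a perfect square. A Galois group lies in the alternating group exactly when the discriminant is a square in Q, so the Galois group (S_4) is contained in A_6.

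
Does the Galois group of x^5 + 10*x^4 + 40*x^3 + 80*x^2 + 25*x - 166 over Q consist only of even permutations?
Yes

The polynomial is irreducible of degree 5 over Q. Its discriminant is 58564000000 = 242000^2, a perfect square. A Galois group lies in the alternating group exactly when the discriminant is a square in Q, so the Galois group (A_5) is contained in A_5.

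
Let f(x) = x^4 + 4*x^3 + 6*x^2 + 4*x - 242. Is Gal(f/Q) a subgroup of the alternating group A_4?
No

The polynomial is irreducible of degree 4 over Q. Its discriminant is -3673320192, which is not a perfect square. A Galois group lies in the alternating group exactly when the discriminant is a square in Q, so the Galois group (D_4) is not contained in A_4.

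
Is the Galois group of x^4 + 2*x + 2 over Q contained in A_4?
The polynomial is irreducible of degree 4 over Q. Its discriminant is 1616, which is not a perfect square. A Galois group lies in the alternating group exactly when the discriminant is a square in Q, so the Galois group (S_4) is not contained in A_4.

No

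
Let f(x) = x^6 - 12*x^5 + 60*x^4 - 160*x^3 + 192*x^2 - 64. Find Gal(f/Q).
The polynomial f is an irreducible sextic over Q, so G = Gal(f/Q) is one of the 16 transitive subgroups 6T1, ..., 6T16 of S_6. The discriminant of f is -450868486864896, which is not a perfect square, so G is not contained in A_6. The transitive groups of degree 6 not contained in A_6 are: C_6 (6T1, order 6), S_3 (6T2, order 6), D_6 (6T3, order 12), C_3 x S_3 (6T5, order 18), A_4 x C_2 (6T6, order 24), S_4 (6T8, order 24), S_3 x S_3 (6T9, order 36), S_4 x C_2 (6T11, order 48), (S_3 x S_3) : C_2 (6T13, order 72), PGL(2,5) (6T14, order 120), S_6 (6T16, order 720). By Dedekind's theorem, for a prime p not dividing disc(f) the degrees of the irreducible factors of f mod p form the cycle type of an element of G. Factoring f modulo the 33 such primes p <= 149 (skipping 2, 3, which divide the discriminant), each new pattern first appears at: mod 5: f = (x^3 + x + 1)(x^3 + 3x^2 + 4x + 1), pattern 3+3; mod 7: f = (x^6 + 2x^5 + 4x^4 + x^3 + 3x^2 + 6), pattern 6; mod 17: f = (x + 14)(x + 16)(x^2 + 13x + 10)(x^2 + 13x + 16), pattern 2+2+1+1; mod 19: f = (x + 1)(x + 4)(x + 11)(x + 14)(x^2 + 15x + 11), pattern 2+1+1+1+1; mod 71: f = (x^2 + 67x + 33)(x^2 + 67x + 53)(x^2 + 67x + 68), pattern 2+2+2. No other pattern occurs in this range, so the set of observed cycle types is {3+3, 6, 2+2+1+1, 2+1+1+1+1, 2+2+2}. The candidates containing elements of all these cycle types are A_4 x C_2 (6T6) of order 24, S_4 x C_2 (6T11) of order 48, (S_3 x S_3) : C_2 (6T13) of order 72, S_6 (6T16) of order 720; the others are excluded. The observed types are precisely the cycle types that occur in A_4 x C_2 (6T6) (apart from the identity). Each of the other remaining candidates has further cycle types, and by the Chebotarev density theorem the matching factorization patterns would occur for a proportion of primes equal to their share of the group: S_4 x C_2 (6T11) additionally contains elements of type 4+2, 4+1+1 (12 of its 48 elements, about 25% of primes); (S_3 x S_3) : C_2 (6T13) additionally contains elements of type 4+2, 3+2+1, 3+1+1+1 (34 of its 72 elements, about 47% of primes); S_6 (6T16) additionally contains elements of type 5+1, 4+2, 4+1+1, 3+2+1, 3+1+1+1 (484 of its 720 elements, about 67% of primes). None of the 33 primes tested shows any such pattern (for each of these groups the chance of that is below 10^-4), which rules them out. Hence G = A_4 x C_2 (6T6), of order 24.

A_4 x C_2 (also written A4xC2)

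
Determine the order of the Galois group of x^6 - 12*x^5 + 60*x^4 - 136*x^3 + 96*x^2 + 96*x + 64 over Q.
The degree of the splitting field over Q equals the order of the Galois group, so first determine the group. The polynomial f is an irreducible sextic over Q, so G = Gal(f/Q) is one of the 16 transitive subgroups 6T1, ..., 6T16 of S_6. The discriminant of f is -190210142896128, which is not a perfect square, so G is not contained in A_6. The transitive groups of degree 6 not contained in A_6 are: C_6 (6T1, order 6), S_3 (6T2, order 6), D_6 (6T3, order 12), C_3 x S_3 (6T5, order 18), A_4 x C_2 (6T6, order 24), S_4 (6T8, order 24), S_3 x S_3 (6T9, order 36), S_4 x C_2 (6T11, order 48), (S_3 x S_3) : C_2 (6T13, order 72), PGL(2,5) (6T14, order 120), S_6 (6T16, order 720). By Dedekind's theorem, for a prime p not dividing disc(f) the degrees of the irreducible factors of f mod p form the cycle type of an element of G. Factoring f modulo the 33 such primes p <= 149 (skipping 2, 3, which divide the discriminant), each new pattern first appears at: mod 5: f = (x^6 + 3x^5 + 4x^3 + x^2 + x + 4), pattern 6; mod 7: f = (x + 1)(x + 3)(x + 4)(x^3 + x^2 + 5x + 3), pattern 3+1+1+1; mod 17: f = (x^2 + 5x + 14)(x^2 + 6x + 12)(x^2 + 11x + 2), pattern 2+2+2; mod 19: f = (x^3 + 13x^2 + 12x + 1)(x^3 + 13x^2 + 12x + 7), pattern 3+3; mod 73: f = (x + 9)(x + 11)(x + 13)(x + 27)(x + 29)(x + 45), pattern 1+1+1+1+1+1. No other pattern occurs in this range, so the set of observed cycle types is {6, 3+1+1+1, 2+2+2, 3+3, 1+1+1+1+1+1}. The candidates containing elements of all these cycle types are C_3 x S_3 (6T5) of order 18, S_3 x S_3 (6T9) of order 36, (S_3 x S_3) : C_2 (6T13) of order 72, S_6 (6T16) of order 720; the others are excluded. The observed types are precisely the cycle types that occur in C_3 x S_3 (6T5). Each of the other remaining candidates has further cycle types, and by the Chebotarev density theorem the matching factorization patterns would occur for a proportion of primes equal to their share of the group: S_3 x S_3 (6T9) additionally contains elements of type 2+2+1+1 (9 of its 36 elements, about 25% of primes); (S_3 x S_3) : C_2 (6T13) additionally contains elements of type 4+2, 3+2+1, 2+2+1+1, 2+1+1+1+1 (45 of its 72 elements, about 62% of primes); S_6 (6T16) additionally contains elements of type 5+1, 4+2, 4+1+1, 3+2+1, 2+2+1+1, 2+1+1+1+1 (504 of its 720 elements, about 70% of primes). None of the 33 primes tested shows any such pattern (for each of these groups the chance of that is below 10^-4), which rules them out. Hence G = C_3 x S_3 (6T5), of order 18. The Galois group C_3 x S_3 (6T5) has order 18, so the splitting field has degree 18 over Q.

18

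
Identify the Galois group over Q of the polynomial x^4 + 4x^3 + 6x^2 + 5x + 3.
The polynomial is an irreducible quartic over Q and its discriminant is 229, which is not a perfect square, so the Galois group is not contained in A_4. The resolvent cubic y^3 - 6*y^2 + 8*y - 1 is irreducible over Q. An irreducible resolvent with non-square discriminant gives S_4.

S_4 (order 24)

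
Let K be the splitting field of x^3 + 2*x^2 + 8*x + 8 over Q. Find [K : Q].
The degree of the splitting field over Q equals the order of the Galois group, so first determine the group. The polynomial is an irreducible cubic over Q and its discriminant is -1472, which is not a perfect square. For an irreducible cubic, a non-square discriminant gives Galois group S_3. The Galois group S_3 (3T2) has order 6, so the splitting field has degree 6 over Q.

6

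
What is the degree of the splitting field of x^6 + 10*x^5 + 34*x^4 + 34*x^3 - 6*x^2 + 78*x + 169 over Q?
The degree of the splitting field over Q equals the order of the Galois group, so first determine the group. The polynomial f is an irreducible sextic over Q, so G = Gal(f/Q) is one of the 16 transitive subgroups 6T1, ..., 6T16 of S_6. The discriminant of f is 90962560000 = 301600^2, a perfect square, so G is contained in A_6. The transitive groups of degree 6 contained in A_6 are: A_4 (6T4, order 12), S_4 (6T7, order 24), (C_3 x C_3) : C_4 (6T10, order 36), PSL(2,5) (6T12, order 60), A_6 (6T15, order 360). By Dedekind's theorem, for a prime p not dividing disc(f) the degrees of the irreducible factors of f mod p form the cycle type of an element of G. Factoring f modulo the 19 such primes p <= 83 (skipping 2, 5, 13, 29, which divide the discriminant), each new pattern first appears at: mod 3: f = (x^2 + 2x + 2)(x^4 + 2x^3 + x^2 + x + 2), pattern 4+2; mod 11: f = (x^3 + 2x^2 + 6x + 7)(x^3 + 8x^2 + x + 10), pattern 3+3; mod 19: f = (x + 1)(x + 17)(x^2 + 5x + 18)(x^2 + 6x + 18), pattern 2+2+1+1; mod 61: f = (x + 16)(x + 26)(x + 33)(x^3 + 57x^2 + 57x + 36), pattern 3+1+1+1. No other pattern occurs in this range, so the set of observed cycle types is {4+2, 3+3, 2+2+1+1, 3+1+1+1}. The candidates containing elements of all these cycle types are (C_3 x C_3) : C_4 (6T10) of order 36, A_6 (6T15) of order 360; the others are excluded. The observed types are precisely the cycle types that occur in (C_3 x C_3) : C_4 (6T10) (apart from the identity). Each of the other remaining candidates has further cycle types, and by the Chebotarev density theorem the matching factorization patterns would occur for a proportion of primes equal to their share of the group: A_6 (6T15) additionally contains elements of type 5+1 (144 of its 360 elements, about 40% of primes). None of the 19 primes tested shows any such pattern (for each of these groups the chance of that is below 10^-4), which rules them out. Hence G = (C_3 x C_3) : C_4 (6T10), of order 36. The Galois group (C_3 x C_3) : C_4 (6T10) has order 36, so the splitting field has degree 36 over Q.

36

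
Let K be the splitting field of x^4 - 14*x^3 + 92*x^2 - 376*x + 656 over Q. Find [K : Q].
24

The degree of the splitting field over Q equals the order of the Galois group, so first determine the group. The polynomial is an irreducible quartic over Q and its discriminant is -724480000, which is not a perfect square, so the Galois group is not contained in A_4. The resolvent cubic y^3 - 92*y^2 + 2640*y - 28544 is irreducible over Q. An irreducible resolvent with non-square discriminant gives S_4. The Galois group S_4 (4T5) has order 24, so the splitting field has degree 24 over Q.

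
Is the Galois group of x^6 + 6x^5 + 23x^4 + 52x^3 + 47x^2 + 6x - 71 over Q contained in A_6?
Yes

The polynomial is irreducible of degree 6 over Q. Its discriminant is 164995463643136 = 12845056^2, a perfect square. A Galois group lies in the alternating group exactly when the discriminant is a square in Q, so the Galois group (A_4) is contained in A_6.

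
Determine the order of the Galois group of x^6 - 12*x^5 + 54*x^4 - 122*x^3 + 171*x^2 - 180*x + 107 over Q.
The degree of the splitting field over Q equals the order of the Galois group, so first determine the group. The polynomial f is an irreducible sextic over Q, so G = Gal(f/Q) is one of the 16 transitive subgroups 6T1, ..., 6T16 of S_6. The discriminant of f is -11156429376, which is not a perfect square, so G is not contained in A_6. The transitive groups of degree 6 not contained in A_6 are: C_6 (6T1, order 6), S_3 (6T2, order 6), D_6 (6T3, order 12), C_3 x S_3 (6T5, order 18), A_4 x C_2 (6T6, order 24), S_4 (6T8, order 24), S_3 x S_3 (6T9, order 36), S_4 x C_2 (6T11, order 48), (S_3 x S_3) : C_2 (6T13, order 72), PGL(2,5) (6T14, order 120), S_6 (6T16, order 720). By Dedekind's theorem, for a prime p not dividing disc(f) the degrees of the irreducible factors of f mod p form the cycle type of an element of G. Factoring f modulo the 33 such primes p <= 149 (skipping 2, 3, which divide the discriminant), each new pattern first appears at: mod 5: f = (x^3 + x^2 + 3x + 1)(x^3 + 2x^2 + 4x + 2), pattern 3+3; mod 7: f = (x^6 + 2x^5 + 5x^4 + 4x^3 + 3x^2 + 2x + 2), pattern 6; mod 17: f = (x + 10)(x + 11)(x^2 + 2x + 4)(x^2 + 16x + 6), pattern 2+2+1+1; mod 19: f = (x + 2)(x + 5)(x + 11)(x + 18)(x^2 + 9x + 3), pattern 2+1+1+1+1; mod 71: f = (x^2 + 28x + 70)(x^2 + 46x + 57)(x^2 + 56x + 33), pattern 2+2+2. No other pattern occurs in this range, so the set of observed cycle types is {3+3, 6, 2+2+1+1, 2+1+1+1+1, 2+2+2}. The candidates containing elements of all these cycle types are A_4 x C_2 (6T6) of order 24, S_4 x C_2 (6T11) of order 48, (S_3 x S_3) : C_2 (6T13) of order 72, S_6 (6T16) of order 720; the others are excluded. The observed types are precisely the cycle types that occur in A_4 x C_2 (6T6) (apart from the identity). Each of the other remaining candidates has further cycle types, and by the Chebotarev density theorem the matching factorization patterns would occur for a proportion of primes equal to their share of the group: S_4 x C_2 (6T11) additionally contains elements of type 4+2, 4+1+1 (12 of its 48 elements, about 25% of primes); (S_3 x S_3) : C_2 (6T13) additionally contains elements of type 4+2, 3+2+1, 3+1+1+1 (34 of its 72 elements, about 47% of primes); S_6 (6T16) additionally contains elements of type 5+1, 4+2, 4+1+1, 3+2+1, 3+1+1+1 (484 of its 720 elements, about 67% of primes). None of the 33 primes tested shows any such pattern (for each of these groups the chance of that is below 10^-4), which rules them out. Hence G = A_4 x C_2 (6T6), of order 24. The Galois group A_4 x C_2 (6T6) has order 24, so the splitting field has degree 24 over Q.

24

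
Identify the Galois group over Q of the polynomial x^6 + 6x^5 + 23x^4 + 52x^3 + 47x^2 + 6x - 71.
The polynomial f is an irreducible sextic over Q, so G = Gal(f/Q) is one of the 16 transitive subgroups 6T1, ..., 6T16 of S_6. The discriminant of f is 164995463643136 = 12845056^2, a perfect square, so G is contained in A_6. The transitive groups of degree 6 contained in A_6 are: A_4 (6T4, order 12), S_4 (6T7, order 24), (C_3 x C_3) : C_4 (6T10, order 36), PSL(2,5) (6T12, order 60), A_6 (6T15, order 360). By Dedekind's theorem, for a prime p not dividing disc(f) the degrees of the irreducible factors of f mod p form the cycle type of an element of G. Factoring f modulo the 33 such primes p <= 149 (skipping 2, 7, which divide the discriminant), each new pattern first appears at: mod 3: f = (x^3 + x^2 + 2x + 1)(x^3 + 2x^2 + x + 1), pattern 3+3; mod 13: f = (x + 5)(x + 10)(x^2 + 2x + 6)(x^2 + 2x + 7), pattern 2+2+1+1. No other pattern occurs in this range, so the set of observed cycle types is {3+3, 2+2+1+1}. The candidates containing elements of all these cycle types are A_4 (6T4) of order 12, S_4 (6T7) of order 24, (C_3 x C_3) : C_4 (6T10) of order 36, PSL(2,5) (6T12) of order 60, A_6 (6T15) of order 360; the others are excluded. The observed types are precisely the cycle types that occur in A_4 (6T4) (apart from the identity). Each of the other remaining candidates has further cycle types, and by the Chebotarev density theorem the matching factorization patterns would occur for a proportion of primes equal to their share of the group: S_4 (6T7) additionally contains elements of type 4+2 (6 of its 24 elements, about 25% of primes); (C_3 x C_3) : C_4 (6T10) additionally contains elements of type 4+2, 3+1+1+1 (22 of its 36 elements, about 61% of primes); PSL(2,5) (6T12) additionally contains elements of type 5+1 (24 of its 60 elements, about 40% of primes); A_6 (6T15) additionally contains elements of type 5+1, 4+2, 3+1+1+1 (274 of its 360 elements, about 76% of primes). None of the 33 primes tested shows any such pattern (for each of these groups the chance of that is below 10^-4), which rules them out. Hence G = A_4 (6T4), of order 12.

A_4, A_4 acting on 6 points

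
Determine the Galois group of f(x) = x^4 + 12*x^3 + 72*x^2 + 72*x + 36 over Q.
The polynomial is an irreducible quartic over Q and its discriminant is 1194393600 = 34560^2, a perfect square, so the Galois group is contained in A_4. The resolvent cubic y^3 - 72*y^2 + 720*y splits completely over Q, which gives the Klein four-group V_4.

V_4 (also written V4)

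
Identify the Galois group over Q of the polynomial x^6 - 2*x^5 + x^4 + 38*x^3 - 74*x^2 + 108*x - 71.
A_4

The polynomial f is an irreducible sextic over Q, so G = Gal(f/Q) is one of the 16 transitive subgroups 6T1, ..., 6T16 of S_6. The discriminant of f is 1728393484898304 = 41573952^2, a perfect square, so G is contained in A_6. The transitive groups of degree 6 contained in A_6 are: A_4 (6T4, order 12), S_4 (6T7, order 24), (C_3 x C_3) : C_4 (6T10, order 36), PSL(2,5) (6T12, order 60), A_6 (6T15, order 360). By Dedekind's theorem, for a prime p not dividing disc(f) the degrees of the irreducible factors of f mod p form the cycle type of an element of G. Factoring f modulo the 33 such primes p <= 151 (skipping 2, 3, 7, which divide the discriminant), each new pattern first appears at: mod 5: f = (x^3 + x^2 + 2)(x^3 + 2x^2 + 4x + 2), pattern 3+3; mod 13: f = (x + 9)(x + 11)(x^2 + x + 8)(x^2 + 3x + 6), pattern 2+2+1+1. No other pattern occurs in this range, so the set of observed cycle types is {3+3, 2+2+1+1}. The candidates containing elements of all these cycle types are A_4 (6T4) of order 12, S_4 (6T7) of order 24, (C_3 x C_3) : C_4 (6T10) of order 36, PSL(2,5) (6T12) of order 60, A_6 (6T15) of order 360; the others are excluded. The observed types are precisely the cycle types that occur in A_4 (6T4) (apart from the identity). Each of the other remaining candidates has further cycle types, and by the Chebotarev density theorem the matching factorization patterns would occur for a proportion of primes equal to their share of the group: S_4 (6T7) additionally contains elements of type 4+2 (6 of its 24 elements, about 25% of primes); (C_3 x C_3) : C_4 (6T10) additionally contains elements of type 4+2, 3+1+1+1 (22 of its 36 elements, about 61% of primes); PSL(2,5) (6T12) additionally contains elements of type 5+1 (24 of its 60 elements, about 40% of primes); A_6 (6T15) additionally contains elements of type 5+1, 4+2, 3+1+1+1 (274 of its 360 elements, about 76% of primes). None of the 33 primes tested shows any such pattern (for each of these groups the chance of that is below 10^-4), which rules them out. Hence G = A_4 (6T4), of order 12.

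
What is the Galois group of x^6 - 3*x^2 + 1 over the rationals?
A_4 x C_2 (also written A4xC2)

The polynomial f is an irreducible sextic over Q, so G = Gal(f/Q) is one of the 16 transitive subgroups 6T1, ..., 6T16 of S_6. The discriminant of f is -419904, which is not a perfect square, so G is not contained in A_6. The transitive groups of degree 6 not contained in A_6 are: C_6 (6T1, order 6), S_3 (6T2, order 6), D_6 (6T3, order 12), C_3 x S_3 (6T5, order 18), A_4 x C_2 (6T6, order 24), S_4 (6T8, order 24), S_3 x S_3 (6T9, order 36), S_4 x C_2 (6T11, order 48), (S_3 x S_3) : C_2 (6T13, order 72), PGL(2,5) (6T14, order 120), S_6 (6T16, order 720). By Dedekind's theorem, for a prime p not dividing disc(f) the degrees of the irreducible factors of f mod p form the cycle type of an element of G. Factoring f modulo the 33 such primes p <= 149 (skipping 2, 3, which divide the discriminant), each new pattern first appears at: mod 5: f = (x^3 + 2x^2 + 2x + 3)(x^3 + 3x^2 + 2x + 2), pattern 3+3; mod 7: f = (x^6 + 4x^2 + 1), pattern 6; mod 17: f = (x + 8)(x + 9)(x^2 + 3)(x^2 + 10), pattern 2+2+1+1; mod 19: f = (x + 3)(x + 8)(x + 11)(x + 16)(x^2 + 16), pattern 2+1+1+1+1; mod 71: f = (x^2 + 16)(x^2 + 25)(x^2 + 30), pattern 2+2+2. No other pattern occurs in this range, so the set of observed cycle types is {3+3, 6, 2+2+1+1, 2+1+1+1+1, 2+2+2}. The candidates containing elements of all these cycle types are A_4 x C_2 (6T6) of order 24, S_4 x C_2 (6T11) of order 48, (S_3 x S_3) : C_2 (6T13) of order 72, S_6 (6T16) of order 720; the others are excluded. The observed types are precisely the cycle types that occur in A_4 x C_2 (6T6) (apart from the identity). Each of the other remaining candidates has further cycle types, and by the Chebotarev density theorem the matching factorization patterns would occur for a proportion of primes equal to their share of the group: S_4 x C_2 (6T11) additionally contains elements of type 4+2, 4+1+1 (12 of its 48 elements, about 25% of primes); (S_3 x S_3) : C_2 (6T13) additionally contains elements of type 4+2, 3+2+1, 3+1+1+1 (34 of its 72 elements, about 47% of primes); S_6 (6T16) additionally contains elements of type 5+1, 4+2, 4+1+1, 3+2+1, 3+1+1+1 (484 of its 720 elements, about 67% of primes). None of the 33 primes tested shows any such pattern (for each of these groups the chance of that is below 10^-4), which rules them out. Hence G = A_4 x C_2 (6T6), of order 24.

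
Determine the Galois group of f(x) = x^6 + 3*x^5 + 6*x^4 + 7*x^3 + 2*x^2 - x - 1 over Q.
S_4 (order 24)

The polynomial f is an irreducible sextic over Q, so G = Gal(f/Q) is one of the 16 transitive subgroups 6T1, ..., 6T16 of S_6. The discriminant of f is 810448, which is not a perfect square, so G is not contained in A_6. The transitive groups of degree 6 not contained in A_6 are: C_6 (6T1, order 6), S_3 (6T2, order 6), D_6 (6T3, order 12), C_3 x S_3 (6T5, order 18), A_4 x C_2 (6T6, order 24), S_4 (6T8, order 24), S_3 x S_3 (6T9, order 36), S_4 x C_2 (6T11, order 48), (S_3 x S_3) : C_2 (6T13, order 72), PGL(2,5) (6T14, order 120), S_6 (6T16, order 720). By Dedekind's theorem, for a prime p not dividing disc(f) the degrees of the irreducible factors of f mod p form the cycle type of an element of G. Factoring f modulo the 22 such primes p <= 89 (skipping 2, 37, which divide the discriminant), each new pattern first appears at: mod 3: f = (x^3 + x^2 + 2)(x^3 + 2x^2 + x + 1), pattern 3+3; mod 5: f = (x^2 + 3)(x^2 + x + 2)(x^2 + 2x + 4), pattern 2+2+2; mod 17: f = (x + 2)(x + 16)(x^4 + 2x^3 + 6x^2 + 5x + 9), pattern 4+1+1; mod 67: f = (x + 5)(x + 63)(x^2 + x + 40)(x^2 + x + 50), pattern 2+2+1+1. No other pattern occurs in this range, so the set of observed cycle types is {3+3, 2+2+2, 4+1+1, 2+2+1+1}. The candidates containing elements of all these cycle types are S_4 (6T8) of order 24, S_4 x C_2 (6T11) of order 48, PGL(2,5) (6T14) of order 120, S_6 (6T16) of order 720; the others are excluded. The observed types are precisely the cycle types that occur in S_4 (6T8) (apart from the identity). Each of the other remaining candidates has further cycle types, and by the Chebotarev density theorem the matching factorization patterns would occur for a proportion of primes equal to their share of the group: S_4 x C_2 (6T11) additionally contains elements of type 6, 4+2, 2+1+1+1+1 (17 of its 48 elements, about 35% of primes); PGL(2,5) (6T14) additionally contains elements of type 6, 5+1 (44 of its 120 elements, about 37% of primes); S_6 (6T16) additionally contains elements of type 6, 5+1, 4+2, 3+2+1, 3+1+1+1, 2+1+1+1+1 (529 of its 720 elements, about 73% of primes). None of the 22 primes tested shows any such pattern (for each of these groups the chance of that is below 10^-4), which rules them out. Hence G = S_4 (6T8), of order 24.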